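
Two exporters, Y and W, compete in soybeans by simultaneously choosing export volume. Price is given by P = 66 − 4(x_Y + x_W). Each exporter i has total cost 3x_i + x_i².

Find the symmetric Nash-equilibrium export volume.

4.5

Exporter Y's profit: π = x_Y(66 − 4(x_Y + x_W)) − 3x_Y − x_Y².
∂π/∂x_Y = 63 − 10x_Y − 4x_W = 0, so x_Y = 6.3 − 0.4x_W.
By symmetry x_W = x_Y; substituting into the reaction function, 1.4x_Y = 6.3 and x_Y = 4.5.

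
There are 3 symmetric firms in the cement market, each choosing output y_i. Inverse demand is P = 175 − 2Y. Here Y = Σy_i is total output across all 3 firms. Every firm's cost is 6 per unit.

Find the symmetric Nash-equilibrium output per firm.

A representative firm's profit is π_i = y_i(175 − 2Y) − 6y_i, with Y = y_i + Σ_{j≠i} y_j.
First-order condition: 169 − 4y_i − 2Σ_{j≠i} y_j = 0.
With identical firms, set every y_j = y: then 169 − 4y − 4y = 0, i.e. y = 169/8 = 21.125.

21.125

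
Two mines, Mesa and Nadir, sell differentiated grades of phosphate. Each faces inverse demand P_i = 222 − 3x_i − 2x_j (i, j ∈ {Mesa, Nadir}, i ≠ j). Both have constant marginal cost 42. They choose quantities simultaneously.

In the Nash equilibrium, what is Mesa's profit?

1518.75

Mine Mesa's profit: π = x_{Mesa}(222 − 3x_{Mesa} − 2x_{Nadir}) − 42x_{Mesa}.
∂π/∂x_{Mesa} = 180 − 6x_{Mesa} − 2x_{Nadir} = 0 ⇒ x_{Mesa} = 30 − (1/3)x_{Nadir}.
Setting x_{Mesa} = x_{Nadir} in the reaction function: x_{Mesa} = 30 − (1/3)x_{Mesa}, so x_{Mesa} = 30 / (4/3) = 22.5.
P_{Mesa} = 222 − 3·22.5 − 2·22.5 = 109.5.
Profit = (109.5 − 42)·22.5 = 1518.75.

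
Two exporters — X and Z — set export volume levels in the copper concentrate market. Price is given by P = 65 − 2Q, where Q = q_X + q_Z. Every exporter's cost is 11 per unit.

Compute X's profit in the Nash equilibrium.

Exporter X's profit: π = q_X(65 − 2(q_X + q_Z)) − 11q_X.
∂π/∂q_X = 54 − 4q_X − 2q_Z = 0, so q_X = 13.5 − 0.5q_Z.
The game is symmetric, so in equilibrium q_Z = q_X: the reaction function gives 1.5q_X = 13.5, hence q_X = 9.
Price P = 65 − 2·18 = 29.
X's profit: (29 − 11)·9 = 162.

162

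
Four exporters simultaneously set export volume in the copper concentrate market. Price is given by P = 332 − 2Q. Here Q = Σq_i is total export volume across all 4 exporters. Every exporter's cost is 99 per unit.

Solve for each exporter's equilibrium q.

A representative exporter's profit is π_i = q_i(332 − 2Q) − 99q_i, with Q = q_i + Σ_{j≠i} q_j.
First-order condition: 233 − 4q_i − 2Σ_{j≠i} q_j = 0.
In a symmetric equilibrium every exporter chooses the same q, so Σ_{j≠i} q_j = 3q. The condition becomes 233 − 10q = 0, giving q = 233/10 = 23.3.

23.3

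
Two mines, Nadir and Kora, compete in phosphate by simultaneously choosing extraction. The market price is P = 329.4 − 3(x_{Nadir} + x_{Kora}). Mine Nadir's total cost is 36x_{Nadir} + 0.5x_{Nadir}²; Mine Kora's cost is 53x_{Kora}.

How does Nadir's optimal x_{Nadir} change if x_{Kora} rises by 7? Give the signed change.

Mine Nadir's profit: π = x_{Nadir}(329.4 − 3(x_{Nadir} + x_{Kora})) − 36x_{Nadir} − 0.5x_{Nadir}².
∂π/∂x_{Nadir} = 293.4 − 7x_{Nadir} − 3x_{Kora} = 0, so x_{Nadir} = 1467/35 − (3/7)x_{Kora}.
The reaction-function slope is −3/7, so a 7-unit rise in x_{Kora} moves x_{Nadir} by −3/7 × 7 = −3. Nadir's best response falls — the actions are strategic substitutes.

-3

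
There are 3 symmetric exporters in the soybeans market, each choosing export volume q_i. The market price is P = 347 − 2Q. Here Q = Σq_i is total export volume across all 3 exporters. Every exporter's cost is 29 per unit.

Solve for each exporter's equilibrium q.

A representative exporter's profit is π_i = q_i(347 − 2Q) − 29q_i, with Q = q_i + Σ_{j≠i} q_j.
First-order condition: 318 − 4q_i − 2Σ_{j≠i} q_j = 0.
In a symmetric equilibrium every exporter chooses the same q, so Σ_{j≠i} q_j = 2q. The condition becomes 318 − 8q = 0, giving q = 318/8 = 39.75.

39.75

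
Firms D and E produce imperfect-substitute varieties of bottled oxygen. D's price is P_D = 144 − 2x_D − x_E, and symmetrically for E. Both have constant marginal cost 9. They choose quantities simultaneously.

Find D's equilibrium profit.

1458

Firm D's profit: π = x_D(144 − 2x_D − x_E) − 9x_D.
∂π/∂x_D = 135 − 4x_D − x_E = 0 ⇒ x_D = 33.75 − 0.25x_E.
The game is symmetric, so in equilibrium x_E = x_D: the reaction function gives 1.25x_D = 33.75, hence x_D = 27.
P_D = 144 − 2·27 − 27 = 63.
Profit = (63 − 9)·27 = 1458.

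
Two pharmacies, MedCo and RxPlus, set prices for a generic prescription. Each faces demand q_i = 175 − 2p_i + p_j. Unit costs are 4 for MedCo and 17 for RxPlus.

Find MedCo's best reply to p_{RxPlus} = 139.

MedCo's profit: π = (p_{MedCo} − 4)(175 − 2p_{MedCo} + p_{RxPlus}).
∂π/∂p_{MedCo} = 183 − 4p_{MedCo} + p_{RxPlus} = 0 ⇒ p_{MedCo} = 45.75 + 0.25p_{RxPlus}.
At p_{RxPlus} = 139: p_{MedCo} = 45.75 + 0.25·139 = 80.5.

80.5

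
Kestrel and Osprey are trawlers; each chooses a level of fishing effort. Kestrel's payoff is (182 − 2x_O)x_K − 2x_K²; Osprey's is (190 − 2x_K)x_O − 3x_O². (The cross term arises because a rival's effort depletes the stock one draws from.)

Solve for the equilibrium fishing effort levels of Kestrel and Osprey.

Expanding Kestrel's payoff: 182x_K − 2x_Ox_K − 2x_K².
∂π/∂x_K = 182 − 2x_O − 4x_K = 0, so x_K = 45.5 − 0.5x_O.
Likewise for Osprey: x_O = 95/3 − (1/3)x_K.
Substituting the second reaction function into the first: x_K = 45.5 − 0.5(95/3 − (1/3)x_K), which gives (5/6)x_K = 89/3 ⇒ x_K = 35.6.
Then x_O = 95/3 − (1/3)·35.6 = 19.8.

35.6, 19.8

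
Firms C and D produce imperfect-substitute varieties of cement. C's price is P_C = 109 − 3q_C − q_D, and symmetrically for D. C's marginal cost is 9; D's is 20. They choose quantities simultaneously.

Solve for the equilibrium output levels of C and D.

14.6, 12.4

Firm C's profit: π = q_C(109 − 3q_C − q_D) − 9q_C.
∂π/∂q_C = 100 − 6q_C − q_D = 0 ⇒ q_C = 50/3 − (1/6)q_D.
Similarly q_D = 89/6 − (1/6)q_C.
Substituting the second reaction function into the first: q_C = 50/3 − (1/6)(89/6 − (1/6)q_C), which gives (35/36)q_C = 511/36 ⇒ q_C = 14.6.
Then q_D = 89/6 − (1/6)·14.6 = 12.4.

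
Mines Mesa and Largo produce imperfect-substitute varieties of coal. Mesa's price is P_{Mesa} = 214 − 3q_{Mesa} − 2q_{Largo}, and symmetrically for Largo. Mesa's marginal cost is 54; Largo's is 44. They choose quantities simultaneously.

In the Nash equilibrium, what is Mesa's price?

Mine Mesa's profit: π = q_{Mesa}(214 − 3q_{Mesa} − 2q_{Largo}) − 54q_{Mesa}.
∂π/∂q_{Mesa} = 160 − 6q_{Mesa} − 2q_{Largo} = 0 ⇒ q_{Mesa} = 80/3 − (1/3)q_{Largo}.
Similarly q_{Largo} = 85/3 − (1/3)q_{Mesa}.
Substituting the second reaction function into the first: q_{Mesa} = 80/3 − (1/3)(85/3 − (1/3)q_{Mesa}), which gives (8/9)q_{Mesa} = 155/9 ⇒ q_{Mesa} = 19.375.
Then q_{Largo} = 85/3 − (1/3)·19.375 = 21.875.
P_{Mesa} = 214 − 3·19.375 − 2·21.875 = 112.125.

112.125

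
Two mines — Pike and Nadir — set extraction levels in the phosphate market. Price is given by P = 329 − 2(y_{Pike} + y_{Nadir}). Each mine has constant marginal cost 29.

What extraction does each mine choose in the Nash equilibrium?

Mine Pike's profit: π = y_{Pike}(329 − 2(y_{Pike} + y_{Nadir})) − 29y_{Pike}.
∂π/∂y_{Pike} = 300 − 4y_{Pike} − 2y_{Nadir} = 0, so y_{Pike} = 75 − 0.5y_{Nadir}.
By symmetry y_{Nadir} = y_{Pike}; substituting into the reaction function, 1.5y_{Pike} = 75 and y_{Pike} = 50.

50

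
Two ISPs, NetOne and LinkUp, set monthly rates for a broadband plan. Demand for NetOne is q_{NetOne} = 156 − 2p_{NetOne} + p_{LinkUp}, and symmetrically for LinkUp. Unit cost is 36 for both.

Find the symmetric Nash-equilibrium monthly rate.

NetOne's profit: π = (p_{NetOne} − 36)(156 − 2p_{NetOne} + p_{LinkUp}).
∂π/∂p_{NetOne} = 228 − 4p_{NetOne} + p_{LinkUp} = 0 ⇒ p_{NetOne} = 57 + 0.25p_{LinkUp}.
By symmetry p_{LinkUp} = p_{NetOne}; substituting into the reaction function, 0.75p_{NetOne} = 57 and p_{NetOne} = 76.

76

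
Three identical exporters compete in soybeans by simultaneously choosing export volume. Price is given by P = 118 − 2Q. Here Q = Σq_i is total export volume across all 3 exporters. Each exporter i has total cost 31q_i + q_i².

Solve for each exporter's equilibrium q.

A representative exporter's profit is π_i = q_i(118 − 2Q) − 31q_i − q_i², with Q = q_i + Σ_{j≠i} q_j.
First-order condition: 87 − 6q_i − 2Σ_{j≠i} q_j = 0.
With identical exporters, set every q_j = q: then 87 − 6q − 4q = 0, i.e. q = 87/10 = 8.7.

8.7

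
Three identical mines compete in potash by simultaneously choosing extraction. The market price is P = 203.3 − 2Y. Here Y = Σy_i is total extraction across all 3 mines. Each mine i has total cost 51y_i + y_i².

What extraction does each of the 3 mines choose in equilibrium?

A representative mine's profit is π_i = y_i(203.3 − 2Y) − 51y_i − y_i², with Y = y_i + Σ_{j≠i} y_j.
First-order condition: 152.3 − 6y_i − 2Σ_{j≠i} y_j = 0.
With identical mines, set every y_j = y: then 152.3 − 6y − 4y = 0, i.e. y = 152.3/10 = 15.23.

15.23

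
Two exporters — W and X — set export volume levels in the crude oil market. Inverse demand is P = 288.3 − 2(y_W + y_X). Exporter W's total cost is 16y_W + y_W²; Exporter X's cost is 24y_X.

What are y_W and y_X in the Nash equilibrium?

Exporter W's profit: π = y_W(288.3 − 2(y_W + y_X)) − 16y_W − y_W².
∂π/∂y_W = 272.3 − 6y_W − 2y_X = 0, so y_W = 2723/60 − (1/3)y_X.
For X: ∂π/∂y_X = 264.3 − 4y_X − 2y_W = 0 ⇒ y_X = 66.075 − 0.5y_W.
Solving the two reaction functions simultaneously: (1 − (−1/3)(−0.5))y_W = 2723/60 − (1/3)·66.075, so (5/6)y_W = 2803/120 and y_W = 28.03.
Then y_X = 66.075 − 0.5·28.03 = 52.06.

28.03, 52.06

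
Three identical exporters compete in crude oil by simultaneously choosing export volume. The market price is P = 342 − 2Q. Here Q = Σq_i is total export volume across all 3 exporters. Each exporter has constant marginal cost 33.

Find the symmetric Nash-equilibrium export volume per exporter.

A representative exporter's profit is π_i = q_i(342 − 2Q) − 33q_i, with Q = q_i + Σ_{j≠i} q_j.
First-order condition: 309 − 4q_i − 2Σ_{j≠i} q_j = 0.
In a symmetric equilibrium every exporter chooses the same q, so Σ_{j≠i} q_j = 2q. The condition becomes 309 − 8q = 0, giving q = 309/8 = 38.625.

38.625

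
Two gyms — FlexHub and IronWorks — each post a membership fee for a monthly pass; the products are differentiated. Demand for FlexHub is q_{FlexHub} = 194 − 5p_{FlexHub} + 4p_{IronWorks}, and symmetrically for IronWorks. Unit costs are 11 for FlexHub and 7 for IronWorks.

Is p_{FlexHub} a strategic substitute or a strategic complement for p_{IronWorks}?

FlexHub's profit: π = (p_{FlexHub} − 11)(194 − 5p_{FlexHub} + 4p_{IronWorks}).
∂π/∂p_{FlexHub} = 249 − 10p_{FlexHub} + 4p_{IronWorks} = 0 ⇒ p_{FlexHub} = 24.9 + 0.4p_{IronWorks}.
The best-response slope dp_{FlexHub}/dp_{IronWorks} = 0.4 > 0: the reaction function is upward-sloping, so the choices are strategic complements.

strategic complements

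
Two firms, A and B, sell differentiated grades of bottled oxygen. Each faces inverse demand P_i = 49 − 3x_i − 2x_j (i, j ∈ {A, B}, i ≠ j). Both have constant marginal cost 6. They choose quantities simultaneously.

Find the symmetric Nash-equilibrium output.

5.375

Firm A's profit: π = x_A(49 − 3x_A − 2x_B) − 6x_A.
∂π/∂x_A = 43 − 6x_A − 2x_B = 0 ⇒ x_A = 43/6 − (1/3)x_B.
Setting x_A = x_B in the reaction function: x_A = 43/6 − (1/3)x_A, so x_A = (43/6) / (4/3) = 5.375.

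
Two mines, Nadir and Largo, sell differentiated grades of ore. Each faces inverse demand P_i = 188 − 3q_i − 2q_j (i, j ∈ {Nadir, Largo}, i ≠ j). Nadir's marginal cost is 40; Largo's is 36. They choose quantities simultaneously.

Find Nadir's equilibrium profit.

999.1875

Mine Nadir's profit: π = q_{Nadir}(188 − 3q_{Nadir} − 2q_{Largo}) − 40q_{Nadir}.
∂π/∂q_{Nadir} = 148 − 6q_{Nadir} − 2q_{Largo} = 0 ⇒ q_{Nadir} = 74/3 − (1/3)q_{Largo}.
Similarly q_{Largo} = 76/3 − (1/3)q_{Nadir}.
Plugging q_{Largo} into Nadir's best response: q_{Nadir} = 74/3 − (1/3)(76/3 − (1/3)q_{Nadir}) ⇒ (8/9)q_{Nadir} = 146/9, so q_{Nadir} = 18.25.
Then q_{Largo} = 76/3 − (1/3)·18.25 = 19.25.
P_{Nadir} = 188 − 3·18.25 − 2·19.25 = 94.75.
Profit = (94.75 − 40)·18.25 = 999.1875.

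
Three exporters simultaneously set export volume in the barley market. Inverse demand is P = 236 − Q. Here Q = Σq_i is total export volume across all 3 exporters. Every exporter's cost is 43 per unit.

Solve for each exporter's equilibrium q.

A representative exporter's profit is π_i = q_i(236 − Q) − 43q_i, with Q = q_i + Σ_{j≠i} q_j.
First-order condition: 193 − 2q_i − Σ_{j≠i} q_j = 0.
In a symmetric equilibrium every exporter chooses the same q, so Σ_{j≠i} q_j = 2q. The condition becomes 193 − 4q = 0, giving q = 193/4 = 48.25.

48.25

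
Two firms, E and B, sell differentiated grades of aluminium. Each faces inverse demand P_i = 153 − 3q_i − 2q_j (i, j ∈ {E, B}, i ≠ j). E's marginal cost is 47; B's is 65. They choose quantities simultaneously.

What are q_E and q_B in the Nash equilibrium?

14.375, 9.875

Firm E's profit: π = q_E(153 − 3q_E − 2q_B) − 47q_E.
∂π/∂q_E = 106 − 6q_E − 2q_B = 0 ⇒ q_E = 53/3 − (1/3)q_B.
Similarly q_B = 44/3 − (1/3)q_E.
Substituting the second reaction function into the first: q_E = 53/3 − (1/3)(44/3 − (1/3)q_E), which gives (8/9)q_E = 115/9 ⇒ q_E = 14.375.
Then q_B = 44/3 − (1/3)·14.375 = 9.875.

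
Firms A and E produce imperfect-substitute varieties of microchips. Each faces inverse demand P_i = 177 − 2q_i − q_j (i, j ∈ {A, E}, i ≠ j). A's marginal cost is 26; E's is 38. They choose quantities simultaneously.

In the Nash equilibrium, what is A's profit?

1922

Firm A's profit: π = q_A(177 − 2q_A − q_E) − 26q_A.
∂π/∂q_A = 151 − 4q_A − q_E = 0 ⇒ q_A = 37.75 − 0.25q_E.
Similarly q_E = 34.75 − 0.25q_A.
Substituting the second reaction function into the first: q_A = 37.75 − 0.25(34.75 − 0.25q_A), which gives 0.9375q_A = 29.0625 ⇒ q_A = 31.
Then q_E = 34.75 − 0.25·31 = 27.
P_A = 177 − 2·31 − 27 = 88.
Profit = (88 − 26)·31 = 1922.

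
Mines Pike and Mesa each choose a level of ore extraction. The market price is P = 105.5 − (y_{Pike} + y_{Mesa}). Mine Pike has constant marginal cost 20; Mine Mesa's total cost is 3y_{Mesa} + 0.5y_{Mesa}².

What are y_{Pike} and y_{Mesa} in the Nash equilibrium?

30.8, 23.9

Mine Pike's profit: π = y_{Pike}(105.5 − (y_{Pike} + y_{Mesa})) − 20y_{Pike}.
∂π/∂y_{Pike} = 85.5 − 2y_{Pike} − y_{Mesa} = 0, so y_{Pike} = 42.75 − 0.5y_{Mesa}.
For Mesa: ∂π/∂y_{Mesa} = 102.5 − 3y_{Mesa} − y_{Pike} = 0 ⇒ y_{Mesa} = 205/6 − (1/3)y_{Pike}.
Substituting the second reaction function into the first: y_{Pike} = 42.75 − 0.5(205/6 − (1/3)y_{Pike}), which gives (5/6)y_{Pike} = 77/3 ⇒ y_{Pike} = 30.8.
Then y_{Mesa} = 205/6 − (1/3)·30.8 = 23.9.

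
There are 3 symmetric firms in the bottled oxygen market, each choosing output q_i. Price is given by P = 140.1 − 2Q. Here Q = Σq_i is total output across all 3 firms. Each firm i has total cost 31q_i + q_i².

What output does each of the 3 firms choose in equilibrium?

10.91

A representative firm's profit is π_i = q_i(140.1 − 2Q) − 31q_i − q_i², with Q = q_i + Σ_{j≠i} q_j.
First-order condition: 109.1 − 6q_i − 2Σ_{j≠i} q_j = 0.
In a symmetric equilibrium every firm chooses the same q, so Σ_{j≠i} q_j = 2q. The condition becomes 109.1 − 10q = 0, giving q = 109.1/10 = 10.91.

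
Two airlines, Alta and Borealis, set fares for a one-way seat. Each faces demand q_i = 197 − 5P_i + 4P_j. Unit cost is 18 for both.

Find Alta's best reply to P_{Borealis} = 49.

48.3

Alta's profit: π = (P_{Alta} − 18)(197 − 5P_{Alta} + 4P_{Borealis}).
∂π/∂P_{Alta} = 287 − 10P_{Alta} + 4P_{Borealis} = 0 ⇒ P_{Alta} = 28.7 + 0.4P_{Borealis}.
At P_{Borealis} = 49: P_{Alta} = 28.7 + 0.4·49 = 48.3.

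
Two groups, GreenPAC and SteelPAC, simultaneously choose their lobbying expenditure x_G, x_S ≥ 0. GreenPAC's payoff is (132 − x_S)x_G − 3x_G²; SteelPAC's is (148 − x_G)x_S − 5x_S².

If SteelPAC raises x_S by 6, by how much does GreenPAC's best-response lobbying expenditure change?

-1

Expanding GreenPAC's payoff: 132x_G − x_Sx_G − 3x_G².
∂π/∂x_G = 132 − x_S − 6x_G = 0, so x_G = 22 − (1/6)x_S.
The reaction-function slope is −1/6, so a 6-unit rise in x_S moves x_G by −1/6 × 6 = −1. GreenPAC's best response falls — the actions are strategic substitutes.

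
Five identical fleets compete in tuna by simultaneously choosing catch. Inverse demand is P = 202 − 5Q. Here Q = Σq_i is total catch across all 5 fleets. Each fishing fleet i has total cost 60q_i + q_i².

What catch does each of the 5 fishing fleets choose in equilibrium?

4.4375

A representative fishing fleet's profit is π_i = q_i(202 − 5Q) − 60q_i − q_i², with Q = q_i + Σ_{j≠i} q_j.
First-order condition: 142 − 12q_i − 5Σ_{j≠i} q_j = 0.
Imposing symmetry (q_j = q for all j) turns Σ_{j≠i} q_j into 4q, so 142 = 32q and q = 4.4375.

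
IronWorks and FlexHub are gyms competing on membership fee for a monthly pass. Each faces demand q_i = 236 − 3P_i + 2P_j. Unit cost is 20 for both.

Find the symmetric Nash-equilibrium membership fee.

IronWorks's profit: π = (P_{IronWorks} − 20)(236 − 3P_{IronWorks} + 2P_{FlexHub}).
∂π/∂P_{IronWorks} = 296 − 6P_{IronWorks} + 2P_{FlexHub} = 0 ⇒ P_{IronWorks} = 148/3 + (1/3)P_{FlexHub}.
By symmetry P_{FlexHub} = P_{IronWorks}; substituting into the reaction function, (2/3)P_{IronWorks} = 148/3 and P_{IronWorks} = 74.

74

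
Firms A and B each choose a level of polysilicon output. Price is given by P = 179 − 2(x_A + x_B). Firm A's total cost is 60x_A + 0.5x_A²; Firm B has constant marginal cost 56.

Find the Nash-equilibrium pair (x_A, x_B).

Firm A's profit: π = x_A(179 − 2(x_A + x_B)) − 60x_A − 0.5x_A².
∂π/∂x_A = 119 − 5x_A − 2x_B = 0, so x_A = 23.8 − 0.4x_B.
For B: ∂π/∂x_B = 123 − 4x_B − 2x_A = 0 ⇒ x_B = 30.75 − 0.5x_A.
Substituting the second reaction function into the first: x_A = 23.8 − 0.4(30.75 − 0.5x_A), which gives 0.8x_A = 11.5 ⇒ x_A = 14.375.
Then x_B = 30.75 − 0.5·14.375 = 23.5625.

14.375, 23.5625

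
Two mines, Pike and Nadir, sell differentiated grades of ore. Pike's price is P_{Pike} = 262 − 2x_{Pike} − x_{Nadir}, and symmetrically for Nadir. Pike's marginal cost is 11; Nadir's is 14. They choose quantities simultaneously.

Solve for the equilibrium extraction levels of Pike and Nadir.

Mine Pike's profit: π = x_{Pike}(262 − 2x_{Pike} − x_{Nadir}) − 11x_{Pike}.
∂π/∂x_{Pike} = 251 − 4x_{Pike} − x_{Nadir} = 0 ⇒ x_{Pike} = 62.75 − 0.25x_{Nadir}.
Similarly x_{Nadir} = 62 − 0.25x_{Pike}.
Plugging x_{Nadir} into Pike's best response: x_{Pike} = 62.75 − 0.25(62 − 0.25x_{Pike}) ⇒ 0.9375x_{Pike} = 47.25, so x_{Pike} = 50.4.
Then x_{Nadir} = 62 − 0.25·50.4 = 49.4.

50.4, 49.4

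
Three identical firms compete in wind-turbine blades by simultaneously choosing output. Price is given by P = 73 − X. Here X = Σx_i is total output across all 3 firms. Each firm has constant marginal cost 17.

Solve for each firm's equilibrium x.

14

A representative firm's profit is π_i = x_i(73 − X) − 17x_i, with X = x_i + Σ_{j≠i} x_j.
First-order condition: 56 − 2x_i − Σ_{j≠i} x_j = 0.
In a symmetric equilibrium every firm chooses the same x, so Σ_{j≠i} x_j = 2x. The condition becomes 56 − 4x = 0, giving x = 56/4 = 14.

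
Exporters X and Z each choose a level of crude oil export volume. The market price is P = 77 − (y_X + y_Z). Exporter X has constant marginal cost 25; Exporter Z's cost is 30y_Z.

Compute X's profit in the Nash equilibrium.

Exporter X's profit: π = y_X(77 − (y_X + y_Z)) − 25y_X.
∂π/∂y_X = 52 − 2y_X − y_Z = 0, so y_X = 26 − 0.5y_Z.
By the same steps for Z: y_Z = 23.5 − 0.5y_X.
Substituting the second reaction function into the first: y_X = 26 − 0.5(23.5 − 0.5y_X), which gives 0.75y_X = 14.25 ⇒ y_X = 19.
Then y_Z = 23.5 − 0.5·19 = 14.
Price P = 77 − 33 = 44.
X's profit: (44 − 25)·19 = 361.

361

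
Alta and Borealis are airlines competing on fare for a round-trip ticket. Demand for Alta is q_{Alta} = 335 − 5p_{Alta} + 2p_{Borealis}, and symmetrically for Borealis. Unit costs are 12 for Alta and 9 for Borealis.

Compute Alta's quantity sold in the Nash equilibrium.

Alta's profit: π = (p_{Alta} − 12)(335 − 5p_{Alta} + 2p_{Borealis}).
∂π/∂p_{Alta} = 395 − 10p_{Alta} + 2p_{Borealis} = 0 ⇒ p_{Alta} = 39.5 + 0.2p_{Borealis}.
Similarly p_{Borealis} = 38 + 0.2p_{Alta}.
Substituting the second reaction function into the first: p_{Alta} = 39.5 + 0.2(38 + 0.2p_{Alta}), which gives 0.96p_{Alta} = 47.1 ⇒ p_{Alta} = 49.0625.
Then p_{Borealis} = 38 + 0.2·49.0625 = 47.8125.
q_{Alta} = 335 − 5·49.0625 + 2·47.8125 = 185.3125.

185.3125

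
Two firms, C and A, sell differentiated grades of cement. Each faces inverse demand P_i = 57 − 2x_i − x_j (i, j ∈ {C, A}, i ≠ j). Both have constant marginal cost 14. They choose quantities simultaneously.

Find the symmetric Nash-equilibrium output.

8.6

Firm C's profit: π = x_C(57 − 2x_C − x_A) − 14x_C.
∂π/∂x_C = 43 − 4x_C − x_A = 0 ⇒ x_C = 10.75 − 0.25x_A.
The game is symmetric, so in equilibrium x_A = x_C: the reaction function gives 1.25x_C = 10.75, hence x_C = 8.6.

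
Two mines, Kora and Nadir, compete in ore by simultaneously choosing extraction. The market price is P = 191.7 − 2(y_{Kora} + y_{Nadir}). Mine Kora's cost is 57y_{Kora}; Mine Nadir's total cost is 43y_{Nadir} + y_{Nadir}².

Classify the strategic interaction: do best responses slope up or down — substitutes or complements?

strategic substitutes

Mine Kora's profit: π = y_{Kora}(191.7 − 2(y_{Kora} + y_{Nadir})) − 57y_{Kora}.
∂π/∂y_{Kora} = 134.7 − 4y_{Kora} − 2y_{Nadir} = 0, so y_{Kora} = 33.675 − 0.5y_{Nadir}.
The best-response slope dy_{Kora}/dy_{Nadir} = −0.5 < 0: the reaction function is downward-sloping, so the choices are strategic substitutes.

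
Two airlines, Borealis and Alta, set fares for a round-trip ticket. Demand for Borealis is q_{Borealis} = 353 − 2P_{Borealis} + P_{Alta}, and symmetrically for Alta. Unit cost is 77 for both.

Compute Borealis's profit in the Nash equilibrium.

Borealis's profit: π = (P_{Borealis} − 77)(353 − 2P_{Borealis} + P_{Alta}).
∂π/∂P_{Borealis} = 507 − 4P_{Borealis} + P_{Alta} = 0 ⇒ P_{Borealis} = 126.75 + 0.25P_{Alta}.
Setting P_{Borealis} = P_{Alta} in the reaction function: P_{Borealis} = 126.75 + 0.25P_{Borealis}, so P_{Borealis} = 126.75 / 0.75 = 169.
q_{Borealis} = 353 − 2·169 + 169 = 184.
Profit = (169 − 77)·184 = 16928.

16928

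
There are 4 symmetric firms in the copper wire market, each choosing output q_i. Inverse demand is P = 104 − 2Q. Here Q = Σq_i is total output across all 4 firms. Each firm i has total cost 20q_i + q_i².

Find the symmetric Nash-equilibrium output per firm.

7

A representative firm's profit is π_i = q_i(104 − 2Q) − 20q_i − q_i², with Q = q_i + Σ_{j≠i} q_j.
First-order condition: 84 − 6q_i − 2Σ_{j≠i} q_j = 0.
With identical firms, set every q_j = q: then 84 − 6q − 6q = 0, i.e. q = 84/12 = 7.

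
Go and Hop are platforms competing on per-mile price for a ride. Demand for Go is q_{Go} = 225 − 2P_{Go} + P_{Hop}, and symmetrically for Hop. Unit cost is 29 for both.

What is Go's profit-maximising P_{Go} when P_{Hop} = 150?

Go's profit: π = (P_{Go} − 29)(225 − 2P_{Go} + P_{Hop}).
∂π/∂P_{Go} = 283 − 4P_{Go} + P_{Hop} = 0 ⇒ P_{Go} = 70.75 + 0.25P_{Hop}.
At P_{Hop} = 150: P_{Go} = 70.75 + 0.25·150 = 108.25.

108.25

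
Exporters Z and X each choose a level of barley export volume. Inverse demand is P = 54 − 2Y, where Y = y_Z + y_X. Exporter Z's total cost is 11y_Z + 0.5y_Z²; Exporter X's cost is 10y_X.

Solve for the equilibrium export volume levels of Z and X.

5.25, 8.375

Exporter Z's profit: π = y_Z(54 − 2(y_Z + y_X)) − 11y_Z − 0.5y_Z².
∂π/∂y_Z = 43 − 5y_Z − 2y_X = 0, so y_Z = 8.6 − 0.4y_X.
For X: ∂π/∂y_X = 44 − 4y_X − 2y_Z = 0 ⇒ y_X = 11 − 0.5y_Z.
Substituting the second reaction function into the first: y_Z = 8.6 − 0.4(11 − 0.5y_Z), which gives 0.8y_Z = 4.2 ⇒ y_Z = 5.25.
Then y_X = 11 − 0.5·5.25 = 8.375.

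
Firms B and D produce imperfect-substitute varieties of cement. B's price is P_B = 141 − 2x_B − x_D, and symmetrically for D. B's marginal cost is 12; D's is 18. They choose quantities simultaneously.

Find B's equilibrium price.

Firm B's profit: π = x_B(141 − 2x_B − x_D) − 12x_B.
∂π/∂x_B = 129 − 4x_B − x_D = 0 ⇒ x_B = 32.25 − 0.25x_D.
Similarly x_D = 30.75 − 0.25x_B.
Substituting the second reaction function into the first: x_B = 32.25 − 0.25(30.75 − 0.25x_B), which gives 0.9375x_B = 24.5625 ⇒ x_B = 26.2.
Then x_D = 30.75 − 0.25·26.2 = 24.2.
P_B = 141 − 2·26.2 − 24.2 = 64.4.

64.4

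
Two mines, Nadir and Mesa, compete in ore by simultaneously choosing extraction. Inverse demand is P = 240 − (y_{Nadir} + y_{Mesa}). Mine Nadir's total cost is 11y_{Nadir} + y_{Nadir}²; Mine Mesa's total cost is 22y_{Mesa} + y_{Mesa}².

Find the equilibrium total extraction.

Mine Nadir's profit: π = y_{Nadir}(240 − (y_{Nadir} + y_{Mesa})) − 11y_{Nadir} − y_{Nadir}².
∂π/∂y_{Nadir} = 229 − 4y_{Nadir} − y_{Mesa} = 0, so y_{Nadir} = 57.25 − 0.25y_{Mesa}.
By the same steps for Mesa: y_{Mesa} = 54.5 − 0.25y_{Nadir}.
Solving the two reaction functions simultaneously: (1 − (−0.25)(−0.25))y_{Nadir} = 57.25 − 0.25·54.5, so 0.9375y_{Nadir} = 43.625 and y_{Nadir} = 698/15.
Then y_{Mesa} = 54.5 − 0.25·(698/15) = 643/15.
Total extraction: 698/15 + 643/15 = 89.4.

89.4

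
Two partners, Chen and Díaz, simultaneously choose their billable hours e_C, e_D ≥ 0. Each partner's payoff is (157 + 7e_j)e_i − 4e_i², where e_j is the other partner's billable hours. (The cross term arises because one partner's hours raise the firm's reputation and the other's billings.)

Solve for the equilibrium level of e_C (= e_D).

Chen's payoff is (157 + 7e_D)e_C − 4e_C².
∂π/∂e_C = 157 + 7e_D − 8e_C = 0, so e_C = 19.625 + 0.875e_D.
By symmetry e_D = e_C; substituting into the reaction function, 0.125e_C = 19.625 and e_C = 157.

157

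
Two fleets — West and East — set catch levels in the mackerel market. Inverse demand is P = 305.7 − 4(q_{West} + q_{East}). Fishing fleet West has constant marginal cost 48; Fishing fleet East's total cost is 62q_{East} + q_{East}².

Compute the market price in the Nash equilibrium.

148.1375

Fishing fleet West's profit: π = q_{West}(305.7 − 4(q_{West} + q_{East})) − 48q_{West}.
∂π/∂q_{West} = 257.7 − 8q_{West} − 4q_{East} = 0, so q_{West} = 32.2125 − 0.5q_{East}.
For East: ∂π/∂q_{East} = 243.7 − 10q_{East} − 4q_{West} = 0 ⇒ q_{East} = 24.37 − 0.4q_{West}.
Substituting the second reaction function into the first: q_{West} = 32.2125 − 0.5(24.37 − 0.4q_{West}), which gives 0.8q_{West} = 20.0275 ⇒ q_{West} = 8011/320.
Then q_{East} = 24.37 − 0.4·(8011/320) = 2297/160.
Equilibrium price: P = 305.7 − 4·(2521/64) = 148.1375.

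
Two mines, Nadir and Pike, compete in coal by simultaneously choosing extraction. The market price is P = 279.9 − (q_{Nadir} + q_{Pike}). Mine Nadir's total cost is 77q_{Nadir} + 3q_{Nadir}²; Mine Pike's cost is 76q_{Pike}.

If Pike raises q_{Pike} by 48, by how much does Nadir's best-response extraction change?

Mine Nadir's profit: π = q_{Nadir}(279.9 − (q_{Nadir} + q_{Pike})) − 77q_{Nadir} − 3q_{Nadir}².
∂π/∂q_{Nadir} = 202.9 − 8q_{Nadir} − q_{Pike} = 0, so q_{Nadir} = 25.3625 − 0.125q_{Pike}.
The reaction-function slope is −0.125, so a 48-unit rise in q_{Pike} moves q_{Nadir} by −0.125 × 48 = −6. Nadir's best response falls — the actions are strategic substitutes.

-6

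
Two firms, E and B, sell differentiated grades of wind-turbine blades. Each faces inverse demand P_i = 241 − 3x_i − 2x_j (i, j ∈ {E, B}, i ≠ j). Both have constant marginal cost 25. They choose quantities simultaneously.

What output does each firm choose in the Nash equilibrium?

Firm E's profit: π = x_E(241 − 3x_E − 2x_B) − 25x_E.
∂π/∂x_E = 216 − 6x_E − 2x_B = 0 ⇒ x_E = 36 − (1/3)x_B.
By symmetry x_B = x_E; substituting into the reaction function, (4/3)x_E = 36 and x_E = 27.

27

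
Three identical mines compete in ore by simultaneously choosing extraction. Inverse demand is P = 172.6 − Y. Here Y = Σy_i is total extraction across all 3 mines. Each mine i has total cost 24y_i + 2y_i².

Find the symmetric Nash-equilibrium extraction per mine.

18.575

A representative mine's profit is π_i = y_i(172.6 − Y) − 24y_i − 2y_i², with Y = y_i + Σ_{j≠i} y_j.
First-order condition: 148.6 − 6y_i − Σ_{j≠i} y_j = 0.
In a symmetric equilibrium every mine chooses the same y, so Σ_{j≠i} y_j = 2y. The condition becomes 148.6 − 8y = 0, giving y = 148.6/8 = 18.575.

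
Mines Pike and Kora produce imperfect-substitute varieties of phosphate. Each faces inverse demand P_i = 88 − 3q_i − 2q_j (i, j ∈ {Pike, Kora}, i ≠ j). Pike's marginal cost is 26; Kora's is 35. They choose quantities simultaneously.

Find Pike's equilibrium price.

50.9375

Mine Pike's profit: π = q_{Pike}(88 − 3q_{Pike} − 2q_{Kora}) − 26q_{Pike}.
∂π/∂q_{Pike} = 62 − 6q_{Pike} − 2q_{Kora} = 0 ⇒ q_{Pike} = 31/3 − (1/3)q_{Kora}.
Similarly q_{Kora} = 53/6 − (1/3)q_{Pike}.
Solving the two reaction functions simultaneously: (1 − (−1/3)(−1/3))q_{Pike} = 31/3 − (1/3)·(53/6), so (8/9)q_{Pike} = 133/18 and q_{Pike} = 8.3125.
Then q_{Kora} = 53/6 − (1/3)·8.3125 = 6.0625.
P_{Pike} = 88 − 3·8.3125 − 2·6.0625 = 50.9375.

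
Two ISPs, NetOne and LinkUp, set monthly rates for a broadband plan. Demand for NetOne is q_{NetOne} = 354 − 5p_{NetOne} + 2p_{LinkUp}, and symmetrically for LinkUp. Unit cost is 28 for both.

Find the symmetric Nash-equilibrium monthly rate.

NetOne's profit: π = (p_{NetOne} − 28)(354 − 5p_{NetOne} + 2p_{LinkUp}).
∂π/∂p_{NetOne} = 494 − 10p_{NetOne} + 2p_{LinkUp} = 0 ⇒ p_{NetOne} = 49.4 + 0.2p_{LinkUp}.
The game is symmetric, so in equilibrium p_{LinkUp} = p_{NetOne}: the reaction function gives 0.8p_{NetOne} = 49.4, hence p_{NetOne} = 61.75.

61.75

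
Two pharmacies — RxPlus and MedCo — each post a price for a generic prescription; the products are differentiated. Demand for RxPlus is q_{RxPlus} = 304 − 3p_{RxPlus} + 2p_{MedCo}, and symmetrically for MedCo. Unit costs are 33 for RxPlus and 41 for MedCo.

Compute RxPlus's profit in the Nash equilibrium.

14386.6875

RxPlus's profit: π = (p_{RxPlus} − 33)(304 − 3p_{RxPlus} + 2p_{MedCo}).
∂π/∂p_{RxPlus} = 403 − 6p_{RxPlus} + 2p_{MedCo} = 0 ⇒ p_{RxPlus} = 403/6 + (1/3)p_{MedCo}.
Similarly p_{MedCo} = 427/6 + (1/3)p_{RxPlus}.
Solving the two reaction functions simultaneously: (1 − (1/3)(1/3))p_{RxPlus} = 403/6 + (1/3)·(427/6), so (8/9)p_{RxPlus} = 818/9 and p_{RxPlus} = 102.25.
Then p_{MedCo} = 427/6 + (1/3)·102.25 = 105.25.
q_{RxPlus} = 304 − 3·102.25 + 2·105.25 = 207.75.
Profit = (102.25 − 33)·207.75 = 14386.6875.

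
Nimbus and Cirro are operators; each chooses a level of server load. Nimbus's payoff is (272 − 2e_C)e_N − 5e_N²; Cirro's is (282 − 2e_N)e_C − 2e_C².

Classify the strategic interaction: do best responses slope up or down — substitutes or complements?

Expanding Nimbus's payoff: 272e_N − 2e_Ce_N − 5e_N².
∂π/∂e_N = 272 − 2e_C − 10e_N = 0, so e_N = 27.2 − 0.2e_C.
The best-response slope de_N/de_C = −0.2 < 0: the reaction function is downward-sloping, so the choices are strategic substitutes.

strategic substitutes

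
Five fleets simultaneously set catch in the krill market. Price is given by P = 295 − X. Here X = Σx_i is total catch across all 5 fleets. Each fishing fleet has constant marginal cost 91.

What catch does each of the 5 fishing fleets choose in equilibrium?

A representative fishing fleet's profit is π_i = x_i(295 − X) − 91x_i, with X = x_i + Σ_{j≠i} x_j.
First-order condition: 204 − 2x_i − Σ_{j≠i} x_j = 0.
Imposing symmetry (x_j = x for all j) turns Σ_{j≠i} x_j into 4x, so 204 = 6x and x = 34.

34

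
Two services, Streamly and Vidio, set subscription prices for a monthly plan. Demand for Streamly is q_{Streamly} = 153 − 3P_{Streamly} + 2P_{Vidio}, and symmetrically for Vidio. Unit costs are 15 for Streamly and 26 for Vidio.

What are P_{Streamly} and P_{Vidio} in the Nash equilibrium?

51.5625, 55.6875

Streamly's profit: π = (P_{Streamly} − 15)(153 − 3P_{Streamly} + 2P_{Vidio}).
∂π/∂P_{Streamly} = 198 − 6P_{Streamly} + 2P_{Vidio} = 0 ⇒ P_{Streamly} = 33 + (1/3)P_{Vidio}.
Similarly P_{Vidio} = 38.5 + (1/3)P_{Streamly}.
Solving the two reaction functions simultaneously: (1 − (1/3)(1/3))P_{Streamly} = 33 + (1/3)·38.5, so (8/9)P_{Streamly} = 275/6 and P_{Streamly} = 51.5625.
Then P_{Vidio} = 38.5 + (1/3)·51.5625 = 55.6875.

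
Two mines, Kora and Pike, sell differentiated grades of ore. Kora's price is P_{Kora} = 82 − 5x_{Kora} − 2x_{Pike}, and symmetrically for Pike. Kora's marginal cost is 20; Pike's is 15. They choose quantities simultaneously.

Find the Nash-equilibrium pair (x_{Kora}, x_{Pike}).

5.0625, 5.6875

Mine Kora's profit: π = x_{Kora}(82 − 5x_{Kora} − 2x_{Pike}) − 20x_{Kora}.
∂π/∂x_{Kora} = 62 − 10x_{Kora} − 2x_{Pike} = 0 ⇒ x_{Kora} = 6.2 − 0.2x_{Pike}.
Similarly x_{Pike} = 6.7 − 0.2x_{Kora}.
Substituting the second reaction function into the first: x_{Kora} = 6.2 − 0.2(6.7 − 0.2x_{Kora}), which gives 0.96x_{Kora} = 4.86 ⇒ x_{Kora} = 5.0625.
Then x_{Pike} = 6.7 − 0.2·5.0625 = 5.6875.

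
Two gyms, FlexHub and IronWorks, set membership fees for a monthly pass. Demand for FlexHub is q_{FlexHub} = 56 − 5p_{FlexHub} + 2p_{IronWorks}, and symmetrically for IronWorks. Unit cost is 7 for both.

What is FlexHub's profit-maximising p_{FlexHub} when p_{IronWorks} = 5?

FlexHub's profit: π = (p_{FlexHub} − 7)(56 − 5p_{FlexHub} + 2p_{IronWorks}).
∂π/∂p_{FlexHub} = 91 − 10p_{FlexHub} + 2p_{IronWorks} = 0 ⇒ p_{FlexHub} = 9.1 + 0.2p_{IronWorks}.
At p_{IronWorks} = 5: p_{FlexHub} = 9.1 + 0.2·5 = 10.1.

10.1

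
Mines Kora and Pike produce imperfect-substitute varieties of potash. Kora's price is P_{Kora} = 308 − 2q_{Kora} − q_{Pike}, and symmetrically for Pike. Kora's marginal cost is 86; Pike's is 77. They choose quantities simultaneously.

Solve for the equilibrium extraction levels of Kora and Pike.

Mine Kora's profit: π = q_{Kora}(308 − 2q_{Kora} − q_{Pike}) − 86q_{Kora}.
∂π/∂q_{Kora} = 222 − 4q_{Kora} − q_{Pike} = 0 ⇒ q_{Kora} = 55.5 − 0.25q_{Pike}.
Similarly q_{Pike} = 57.75 − 0.25q_{Kora}.
Substituting the second reaction function into the first: q_{Kora} = 55.5 − 0.25(57.75 − 0.25q_{Kora}), which gives 0.9375q_{Kora} = 41.0625 ⇒ q_{Kora} = 43.8.
Then q_{Pike} = 57.75 − 0.25·43.8 = 46.8.

43.8, 46.8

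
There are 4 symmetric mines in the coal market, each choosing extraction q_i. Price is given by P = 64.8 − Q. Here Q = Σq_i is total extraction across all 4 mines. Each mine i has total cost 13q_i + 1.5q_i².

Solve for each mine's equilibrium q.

6.475

A representative mine's profit is π_i = q_i(64.8 − Q) − 13q_i − 1.5q_i², with Q = q_i + Σ_{j≠i} q_j.
First-order condition: 51.8 − 5q_i − Σ_{j≠i} q_j = 0.
With identical mines, set every q_j = q: then 51.8 − 5q − 3q = 0, i.e. q = 51.8/8 = 6.475.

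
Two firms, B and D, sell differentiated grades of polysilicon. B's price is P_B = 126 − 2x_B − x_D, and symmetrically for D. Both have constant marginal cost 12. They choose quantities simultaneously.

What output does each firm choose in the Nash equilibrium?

22.8

Firm B's profit: π = x_B(126 − 2x_B − x_D) − 12x_B.
∂π/∂x_B = 114 − 4x_B − x_D = 0 ⇒ x_B = 28.5 − 0.25x_D.
The game is symmetric, so in equilibrium x_D = x_B: the reaction function gives 1.25x_B = 28.5, hence x_B = 22.8.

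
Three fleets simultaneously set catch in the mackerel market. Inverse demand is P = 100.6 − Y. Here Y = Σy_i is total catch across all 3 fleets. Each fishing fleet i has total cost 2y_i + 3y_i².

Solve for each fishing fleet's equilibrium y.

A representative fishing fleet's profit is π_i = y_i(100.6 − Y) − 2y_i − 3y_i², with Y = y_i + Σ_{j≠i} y_j.
First-order condition: 98.6 − 8y_i − Σ_{j≠i} y_j = 0.
In a symmetric equilibrium every fishing fleet chooses the same y, so Σ_{j≠i} y_j = 2y. The condition becomes 98.6 − 10y = 0, giving y = 98.6/10 = 9.86.

9.86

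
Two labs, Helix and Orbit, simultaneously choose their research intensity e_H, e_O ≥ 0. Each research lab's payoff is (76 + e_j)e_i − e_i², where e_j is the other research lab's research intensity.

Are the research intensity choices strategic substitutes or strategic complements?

strategic complements

Helix's payoff is (76 + e_O)e_H − e_H².
∂π/∂e_H = 76 + e_O − 2e_H = 0, so e_H = 38 + 0.5e_O.
The best-response slope de_H/de_O = 0.5 > 0: the reaction function is upward-sloping, so the choices are strategic complements.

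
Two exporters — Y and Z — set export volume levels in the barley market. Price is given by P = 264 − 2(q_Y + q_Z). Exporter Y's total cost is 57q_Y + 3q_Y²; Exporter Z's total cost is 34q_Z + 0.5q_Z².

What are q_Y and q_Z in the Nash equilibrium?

12.5, 41

Exporter Y's profit: π = q_Y(264 − 2(q_Y + q_Z)) − 57q_Y − 3q_Y².
∂π/∂q_Y = 207 − 10q_Y − 2q_Z = 0, so q_Y = 20.7 − 0.2q_Z.
For Z: ∂π/∂q_Z = 230 − 5q_Z − 2q_Y = 0 ⇒ q_Z = 46 − 0.4q_Y.
Solving the two reaction functions simultaneously: (1 − (−0.2)(−0.4))q_Y = 20.7 − 0.2·46, so 0.92q_Y = 11.5 and q_Y = 12.5.
Then q_Z = 46 − 0.4·12.5 = 41.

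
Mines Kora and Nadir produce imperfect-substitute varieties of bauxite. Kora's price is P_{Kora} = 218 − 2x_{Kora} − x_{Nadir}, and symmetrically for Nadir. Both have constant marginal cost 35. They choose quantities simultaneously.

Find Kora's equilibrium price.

108.2

Mine Kora's profit: π = x_{Kora}(218 − 2x_{Kora} − x_{Nadir}) − 35x_{Kora}.
∂π/∂x_{Kora} = 183 − 4x_{Kora} − x_{Nadir} = 0 ⇒ x_{Kora} = 45.75 − 0.25x_{Nadir}.
By symmetry x_{Nadir} = x_{Kora}; substituting into the reaction function, 1.25x_{Kora} = 45.75 and x_{Kora} = 36.6.
P_{Kora} = 218 − 2·36.6 − 36.6 = 108.2.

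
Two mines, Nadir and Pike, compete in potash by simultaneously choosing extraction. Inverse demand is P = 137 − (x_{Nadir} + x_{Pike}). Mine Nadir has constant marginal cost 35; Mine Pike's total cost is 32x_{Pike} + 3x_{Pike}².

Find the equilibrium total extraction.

Mine Nadir's profit: π = x_{Nadir}(137 − (x_{Nadir} + x_{Pike})) − 35x_{Nadir}.
∂π/∂x_{Nadir} = 102 − 2x_{Nadir} − x_{Pike} = 0, so x_{Nadir} = 51 − 0.5x_{Pike}.
For Pike: ∂π/∂x_{Pike} = 105 − 8x_{Pike} − x_{Nadir} = 0 ⇒ x_{Pike} = 13.125 − 0.125x_{Nadir}.
Solving the two reaction functions simultaneously: (1 − (−0.5)(−0.125))x_{Nadir} = 51 − 0.5·13.125, so 0.9375x_{Nadir} = 44.4375 and x_{Nadir} = 47.4.
Then x_{Pike} = 13.125 − 0.125·47.4 = 7.2.
Total extraction: 47.4 + 7.2 = 54.6.

54.6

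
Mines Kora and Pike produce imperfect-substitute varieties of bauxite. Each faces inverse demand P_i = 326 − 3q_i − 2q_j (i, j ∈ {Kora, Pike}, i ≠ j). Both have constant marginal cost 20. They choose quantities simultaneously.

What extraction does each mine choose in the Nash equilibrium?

38.25

Mine Kora's profit: π = q_{Kora}(326 − 3q_{Kora} − 2q_{Pike}) − 20q_{Kora}.
∂π/∂q_{Kora} = 306 − 6q_{Kora} − 2q_{Pike} = 0 ⇒ q_{Kora} = 51 − (1/3)q_{Pike}.
Setting q_{Kora} = q_{Pike} in the reaction function: q_{Kora} = 51 − (1/3)q_{Kora}, so q_{Kora} = 51 / (4/3) = 38.25.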